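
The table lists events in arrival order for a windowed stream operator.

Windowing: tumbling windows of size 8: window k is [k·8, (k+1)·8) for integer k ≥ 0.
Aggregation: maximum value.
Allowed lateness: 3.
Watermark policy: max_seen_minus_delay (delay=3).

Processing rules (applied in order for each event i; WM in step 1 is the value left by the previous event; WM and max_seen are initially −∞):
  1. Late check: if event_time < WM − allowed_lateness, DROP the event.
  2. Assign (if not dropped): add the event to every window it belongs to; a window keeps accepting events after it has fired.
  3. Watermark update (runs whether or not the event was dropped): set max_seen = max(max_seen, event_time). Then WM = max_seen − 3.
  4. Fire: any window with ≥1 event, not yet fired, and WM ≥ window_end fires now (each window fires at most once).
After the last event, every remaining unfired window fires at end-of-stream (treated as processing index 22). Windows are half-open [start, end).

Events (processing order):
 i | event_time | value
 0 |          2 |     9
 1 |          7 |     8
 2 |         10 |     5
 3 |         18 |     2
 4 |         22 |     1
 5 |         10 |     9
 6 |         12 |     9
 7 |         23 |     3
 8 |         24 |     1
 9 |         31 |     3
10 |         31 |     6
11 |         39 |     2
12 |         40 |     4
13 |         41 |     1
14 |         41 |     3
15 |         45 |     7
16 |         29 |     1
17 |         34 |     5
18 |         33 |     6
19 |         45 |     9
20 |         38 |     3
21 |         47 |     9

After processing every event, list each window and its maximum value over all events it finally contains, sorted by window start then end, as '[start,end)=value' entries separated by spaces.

[0,8)=9 [8,16)=5 [16,24)=3 [24,32)=6 [32,40)=2 [40,48)=9

i=0 t=2 v=9: → [0,8); WM=-1
i=1 t=7 v=8: → [0,8); WM=4
i=2 t=10 v=5: → [8,16); WM=7
i=3 t=18 v=2: → [16,24); WM=15; [0,8) fires=9
i=4 t=22 v=1: → [16,24); WM=19; [8,16) fires=5
i=5 t=10 v=9: DROP (t<19-3); WM=19
i=6 t=12 v=9: DROP (t<19-3); WM=19
i=7 t=23 v=3: → [16,24); WM=20
i=8 t=24 v=1: → [24,32); WM=21
i=9 t=31 v=3: → [24,32); WM=28; [16,24) fires=3
i=10 t=31 v=6: → [24,32); WM=28
i=11 t=39 v=2: → [32,40); WM=36; [24,32) fires=6
i=12 t=40 v=4: → [40,48); WM=37
i=13 t=41 v=1: → [40,48); WM=38
i=14 t=41 v=3: → [40,48); WM=38
i=15 t=45 v=7: → [40,48); WM=42; [32,40) fires=2
i=16 t=29 v=1: DROP (t<42-3); WM=42
i=17 t=34 v=5: DROP (t<42-3); WM=42
i=18 t=33 v=6: DROP (t<42-3); WM=42
i=19 t=45 v=9: → [40,48); WM=42
i=20 t=38 v=3: DROP (t<42-3); WM=42
i=21 t=47 v=9: → [40,48); WM=44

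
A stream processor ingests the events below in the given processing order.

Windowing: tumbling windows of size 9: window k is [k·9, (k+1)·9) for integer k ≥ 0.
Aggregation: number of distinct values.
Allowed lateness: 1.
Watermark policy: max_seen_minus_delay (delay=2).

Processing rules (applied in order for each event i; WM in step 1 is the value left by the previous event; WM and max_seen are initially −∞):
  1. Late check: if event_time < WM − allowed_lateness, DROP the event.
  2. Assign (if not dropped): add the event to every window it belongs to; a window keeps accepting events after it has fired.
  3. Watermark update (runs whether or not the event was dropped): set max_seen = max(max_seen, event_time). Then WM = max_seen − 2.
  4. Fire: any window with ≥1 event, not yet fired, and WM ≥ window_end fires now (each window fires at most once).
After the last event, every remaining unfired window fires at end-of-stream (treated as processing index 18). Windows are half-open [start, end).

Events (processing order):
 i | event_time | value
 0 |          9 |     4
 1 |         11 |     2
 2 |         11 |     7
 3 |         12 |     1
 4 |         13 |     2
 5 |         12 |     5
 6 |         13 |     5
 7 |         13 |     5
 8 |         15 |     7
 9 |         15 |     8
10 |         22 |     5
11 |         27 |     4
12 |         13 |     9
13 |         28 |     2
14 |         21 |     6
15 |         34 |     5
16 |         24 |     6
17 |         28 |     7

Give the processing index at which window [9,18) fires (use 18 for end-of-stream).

10

i=0 t=9 v=4: → [9,18); WM=7
i=1 t=11 v=2: → [9,18); WM=9
i=2 t=11 v=7: → [9,18); WM=9
i=3 t=12 v=1: → [9,18); WM=10
i=4 t=13 v=2: → [9,18); WM=11
i=5 t=12 v=5: → [9,18); WM=11
i=6 t=13 v=5: → [9,18); WM=11
i=7 t=13 v=5: → [9,18); WM=11
i=8 t=15 v=7: → [9,18); WM=13
i=9 t=15 v=8: → [9,18); WM=13
i=10 t=22 v=5: → [18,27); WM=20; [9,18) fires=6
i=11 t=27 v=4: → [27,36); WM=25
i=12 t=13 v=9: DROP (t<25-1); WM=25
i=13 t=28 v=2: → [27,36); WM=26
i=14 t=21 v=6: DROP (t<26-1); WM=26
i=15 t=34 v=5: → [27,36); WM=32; [18,27) fires=1
i=16 t=24 v=6: DROP (t<32-1); WM=32
i=17 t=28 v=7: DROP (t<32-1); WM=32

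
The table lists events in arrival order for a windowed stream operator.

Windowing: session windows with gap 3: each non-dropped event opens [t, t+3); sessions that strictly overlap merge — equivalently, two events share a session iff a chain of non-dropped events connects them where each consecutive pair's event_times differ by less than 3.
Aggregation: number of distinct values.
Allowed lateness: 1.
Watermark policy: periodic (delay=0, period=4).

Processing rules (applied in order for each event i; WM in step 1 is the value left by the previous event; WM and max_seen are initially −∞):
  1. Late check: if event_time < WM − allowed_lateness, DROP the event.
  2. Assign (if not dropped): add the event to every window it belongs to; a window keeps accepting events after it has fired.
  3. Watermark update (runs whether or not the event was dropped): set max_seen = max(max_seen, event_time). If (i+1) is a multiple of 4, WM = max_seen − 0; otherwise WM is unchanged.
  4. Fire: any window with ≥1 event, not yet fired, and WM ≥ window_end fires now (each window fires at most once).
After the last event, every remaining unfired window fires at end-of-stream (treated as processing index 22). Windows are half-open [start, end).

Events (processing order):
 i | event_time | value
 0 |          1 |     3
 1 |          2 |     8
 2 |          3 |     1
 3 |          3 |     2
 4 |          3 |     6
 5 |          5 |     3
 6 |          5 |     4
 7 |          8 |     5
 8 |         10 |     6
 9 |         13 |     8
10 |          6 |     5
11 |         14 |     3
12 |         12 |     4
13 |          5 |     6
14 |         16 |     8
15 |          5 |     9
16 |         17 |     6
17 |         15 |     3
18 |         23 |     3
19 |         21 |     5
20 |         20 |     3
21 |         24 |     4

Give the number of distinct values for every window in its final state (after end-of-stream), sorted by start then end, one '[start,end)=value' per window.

i=0 t=1 v=3: → [1,4); WM=−∞
i=1 t=2 v=8: → [1,5); WM=−∞
i=2 t=3 v=1: → [1,6); WM=−∞
i=3 t=3 v=2: → [1,6); WM=3
i=4 t=3 v=6: → [1,6); WM=3
i=5 t=5 v=3: → [1,8); WM=3
i=6 t=5 v=4: → [1,8); WM=3
i=7 t=8 v=5: → [8,11); WM=8
i=8 t=10 v=6: → [8,13); WM=8
i=9 t=13 v=8: → [13,16); WM=8
i=10 t=6 v=5: DROP (t<8-1); WM=8
i=11 t=14 v=3: → [13,17); WM=14
i=12 t=12 v=4: DROP (t<14-1); WM=14
i=13 t=5 v=6: DROP (t<14-1); WM=14
i=14 t=16 v=8: → [13,19); WM=14
i=15 t=5 v=9: DROP (t<14-1); WM=16
i=16 t=17 v=6: → [13,20); WM=16
i=17 t=15 v=3: → [13,20); WM=16
i=18 t=23 v=3: → [23,26); WM=16
i=19 t=21 v=5: → [21,26); WM=23
i=20 t=20 v=3: DROP (t<23-1); WM=23
i=21 t=24 v=4: → [21,27); WM=23

[1,8)=6 [8,13)=2 [13,20)=3 [21,27)=3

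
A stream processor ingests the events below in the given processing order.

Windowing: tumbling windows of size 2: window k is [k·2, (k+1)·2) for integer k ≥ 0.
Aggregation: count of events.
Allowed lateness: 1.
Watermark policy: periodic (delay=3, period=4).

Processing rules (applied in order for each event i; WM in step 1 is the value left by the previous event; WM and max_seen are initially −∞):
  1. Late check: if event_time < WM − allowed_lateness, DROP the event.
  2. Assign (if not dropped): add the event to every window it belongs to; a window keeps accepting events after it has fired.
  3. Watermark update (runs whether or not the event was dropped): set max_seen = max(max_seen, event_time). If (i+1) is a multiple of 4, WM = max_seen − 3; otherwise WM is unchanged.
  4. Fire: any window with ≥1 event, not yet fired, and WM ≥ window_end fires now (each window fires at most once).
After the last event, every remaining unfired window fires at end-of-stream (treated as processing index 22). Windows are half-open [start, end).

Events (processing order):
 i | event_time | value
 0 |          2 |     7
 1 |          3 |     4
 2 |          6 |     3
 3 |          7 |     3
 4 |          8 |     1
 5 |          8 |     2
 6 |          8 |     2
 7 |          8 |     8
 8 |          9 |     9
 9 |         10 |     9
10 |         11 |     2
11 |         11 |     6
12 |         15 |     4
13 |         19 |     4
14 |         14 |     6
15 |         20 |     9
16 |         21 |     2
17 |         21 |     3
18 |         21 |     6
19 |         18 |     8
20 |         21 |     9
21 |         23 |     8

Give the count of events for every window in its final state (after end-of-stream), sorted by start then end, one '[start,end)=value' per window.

i=0 t=2 v=7: → [2,4); WM=−∞
i=1 t=3 v=4: → [2,4); WM=−∞
i=2 t=6 v=3: → [6,8); WM=−∞
i=3 t=7 v=3: → [6,8); WM=4; [2,4) fires=2
i=4 t=8 v=1: → [8,10); WM=4
i=5 t=8 v=2: → [8,10); WM=4
i=6 t=8 v=2: → [8,10); WM=4
i=7 t=8 v=8: → [8,10); WM=5
i=8 t=9 v=9: → [8,10); WM=5
i=9 t=10 v=9: → [10,12); WM=5
i=10 t=11 v=2: → [10,12); WM=5
i=11 t=11 v=6: → [10,12); WM=8; [6,8) fires=2
i=12 t=15 v=4: → [14,16); WM=8
i=13 t=19 v=4: → [18,20); WM=8
i=14 t=14 v=6: → [14,16); WM=8
i=15 t=20 v=9: → [20,22); WM=17; [8,10) fires=5 [10,12) fires=3 [14,16) fires=2
i=16 t=21 v=2: → [20,22); WM=17
i=17 t=21 v=3: → [20,22); WM=17
i=18 t=21 v=6: → [20,22); WM=17
i=19 t=18 v=8: → [18,20); WM=18
i=20 t=21 v=9: → [20,22); WM=18
i=21 t=23 v=8: → [22,24); WM=18

[2,4)=2 [6,8)=2 [8,10)=5 [10,12)=3 [14,16)=2 [18,20)=2 [20,22)=5 [22,24)=1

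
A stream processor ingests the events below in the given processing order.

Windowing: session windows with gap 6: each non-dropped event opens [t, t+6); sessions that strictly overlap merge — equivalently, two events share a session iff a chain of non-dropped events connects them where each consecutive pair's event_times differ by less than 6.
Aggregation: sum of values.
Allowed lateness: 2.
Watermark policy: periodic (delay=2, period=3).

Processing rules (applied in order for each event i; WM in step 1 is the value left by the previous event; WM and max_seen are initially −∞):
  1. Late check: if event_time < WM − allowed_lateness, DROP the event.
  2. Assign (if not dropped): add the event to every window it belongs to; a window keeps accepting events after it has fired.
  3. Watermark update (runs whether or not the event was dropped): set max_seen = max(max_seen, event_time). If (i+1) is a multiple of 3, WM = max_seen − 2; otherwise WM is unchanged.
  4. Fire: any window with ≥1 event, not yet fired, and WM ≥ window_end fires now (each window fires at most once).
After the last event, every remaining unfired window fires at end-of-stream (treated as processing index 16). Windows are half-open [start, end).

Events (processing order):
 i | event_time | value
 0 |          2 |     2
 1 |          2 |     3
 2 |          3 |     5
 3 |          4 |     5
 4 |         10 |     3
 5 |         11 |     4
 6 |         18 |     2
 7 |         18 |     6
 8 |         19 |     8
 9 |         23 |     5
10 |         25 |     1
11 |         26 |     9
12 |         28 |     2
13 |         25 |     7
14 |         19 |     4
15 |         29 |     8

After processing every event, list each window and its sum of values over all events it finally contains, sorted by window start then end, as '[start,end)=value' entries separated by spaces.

i=0 t=2 v=2: → [2,8); WM=−∞
i=1 t=2 v=3: → [2,8); WM=−∞
i=2 t=3 v=5: → [2,9); WM=1
i=3 t=4 v=5: → [2,10); WM=1
i=4 t=10 v=3: → [10,16); WM=1
i=5 t=11 v=4: → [10,17); WM=9
i=6 t=18 v=2: → [18,24); WM=9
i=7 t=18 v=6: → [18,24); WM=9
i=8 t=19 v=8: → [18,25); WM=17
i=9 t=23 v=5: → [18,29); WM=17
i=10 t=25 v=1: → [18,31); WM=17
i=11 t=26 v=9: → [18,32); WM=24
i=12 t=28 v=2: → [18,34); WM=24
i=13 t=25 v=7: → [18,34); WM=24
i=14 t=19 v=4: DROP (t<24-2); WM=26
i=15 t=29 v=8: → [18,35); WM=26

[2,10)=15 [10,17)=7 [18,35)=48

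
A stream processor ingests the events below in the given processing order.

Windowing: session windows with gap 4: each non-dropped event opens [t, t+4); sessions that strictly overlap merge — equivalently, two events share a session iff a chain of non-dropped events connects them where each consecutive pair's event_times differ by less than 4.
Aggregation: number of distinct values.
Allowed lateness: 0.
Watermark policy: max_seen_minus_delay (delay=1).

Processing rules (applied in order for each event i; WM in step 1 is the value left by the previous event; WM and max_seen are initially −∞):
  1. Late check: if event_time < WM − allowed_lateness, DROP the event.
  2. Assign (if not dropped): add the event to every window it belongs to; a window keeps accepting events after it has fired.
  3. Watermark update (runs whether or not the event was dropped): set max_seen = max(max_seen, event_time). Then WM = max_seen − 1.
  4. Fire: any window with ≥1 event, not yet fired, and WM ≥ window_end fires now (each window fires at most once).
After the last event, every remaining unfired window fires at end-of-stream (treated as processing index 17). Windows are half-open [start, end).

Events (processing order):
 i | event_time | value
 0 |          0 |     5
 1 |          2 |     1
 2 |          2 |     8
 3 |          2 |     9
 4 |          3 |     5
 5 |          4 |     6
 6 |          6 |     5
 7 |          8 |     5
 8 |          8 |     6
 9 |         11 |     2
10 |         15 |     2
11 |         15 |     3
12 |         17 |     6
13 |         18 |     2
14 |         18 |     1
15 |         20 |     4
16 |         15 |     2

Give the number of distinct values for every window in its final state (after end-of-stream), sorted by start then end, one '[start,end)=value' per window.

i=0 t=0 v=5: → [0,4); WM=-1
i=1 t=2 v=1: → [0,6); WM=1
i=2 t=2 v=8: → [0,6); WM=1
i=3 t=2 v=9: → [0,6); WM=1
i=4 t=3 v=5: → [0,7); WM=2
i=5 t=4 v=6: → [0,8); WM=3
i=6 t=6 v=5: → [0,10); WM=5
i=7 t=8 v=5: → [0,12); WM=7
i=8 t=8 v=6: → [0,12); WM=7
i=9 t=11 v=2: → [0,15); WM=10
i=10 t=15 v=2: → [15,19); WM=14
i=11 t=15 v=3: → [15,19); WM=14
i=12 t=17 v=6: → [15,21); WM=16
i=13 t=18 v=2: → [15,22); WM=17
i=14 t=18 v=1: → [15,22); WM=17
i=15 t=20 v=4: → [15,24); WM=19
i=16 t=15 v=2: DROP (t<19-0); WM=19

[0,15)=6 [15,24)=5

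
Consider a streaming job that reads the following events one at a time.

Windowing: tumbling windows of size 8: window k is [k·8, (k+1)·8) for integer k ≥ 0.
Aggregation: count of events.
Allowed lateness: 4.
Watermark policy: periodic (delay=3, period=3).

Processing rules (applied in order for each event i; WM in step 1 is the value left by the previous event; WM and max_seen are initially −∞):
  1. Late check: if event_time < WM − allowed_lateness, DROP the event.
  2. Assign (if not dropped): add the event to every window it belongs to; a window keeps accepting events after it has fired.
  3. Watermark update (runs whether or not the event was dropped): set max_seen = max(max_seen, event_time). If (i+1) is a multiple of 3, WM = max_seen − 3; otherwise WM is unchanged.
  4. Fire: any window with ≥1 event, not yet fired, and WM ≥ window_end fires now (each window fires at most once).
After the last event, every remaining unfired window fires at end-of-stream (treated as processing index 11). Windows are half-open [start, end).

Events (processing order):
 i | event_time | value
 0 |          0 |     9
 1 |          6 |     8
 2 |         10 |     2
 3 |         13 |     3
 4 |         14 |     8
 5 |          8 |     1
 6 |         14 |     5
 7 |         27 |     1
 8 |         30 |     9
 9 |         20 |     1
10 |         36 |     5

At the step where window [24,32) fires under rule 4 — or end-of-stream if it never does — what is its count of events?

2

i=0 t=0 v=9: → [0,8); WM=−∞
i=1 t=6 v=8: → [0,8); WM=−∞
i=2 t=10 v=2: → [8,16); WM=7
i=3 t=13 v=3: → [8,16); WM=7
i=4 t=14 v=8: → [8,16); WM=7
i=5 t=8 v=1: → [8,16); WM=11; [0,8) fires=2
i=6 t=14 v=5: → [8,16); WM=11
i=7 t=27 v=1: → [24,32); WM=11
i=8 t=30 v=9: → [24,32); WM=27; [8,16) fires=5
i=9 t=20 v=1: DROP (t<27-4); WM=27
i=10 t=36 v=5: → [32,40); WM=27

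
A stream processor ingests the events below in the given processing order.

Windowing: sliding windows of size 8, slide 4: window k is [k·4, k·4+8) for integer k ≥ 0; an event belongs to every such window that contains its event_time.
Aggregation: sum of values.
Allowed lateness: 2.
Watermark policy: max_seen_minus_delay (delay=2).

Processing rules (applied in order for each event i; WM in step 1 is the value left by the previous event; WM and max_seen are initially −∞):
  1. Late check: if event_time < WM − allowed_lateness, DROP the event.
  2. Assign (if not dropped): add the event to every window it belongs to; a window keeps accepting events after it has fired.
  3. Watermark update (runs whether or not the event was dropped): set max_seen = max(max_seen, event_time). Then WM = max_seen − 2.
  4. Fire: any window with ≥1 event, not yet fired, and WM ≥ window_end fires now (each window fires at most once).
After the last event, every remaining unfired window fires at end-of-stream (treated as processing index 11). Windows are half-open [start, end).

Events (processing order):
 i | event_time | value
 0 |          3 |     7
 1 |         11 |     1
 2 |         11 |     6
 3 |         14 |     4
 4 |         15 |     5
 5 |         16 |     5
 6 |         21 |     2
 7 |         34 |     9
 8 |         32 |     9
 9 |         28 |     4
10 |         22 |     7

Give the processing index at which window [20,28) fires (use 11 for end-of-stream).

7

i=0 t=3 v=7: → [0,8); WM=1
i=1 t=11 v=1: → [8,16),[4,12); WM=9; [0,8) fires=7
i=2 t=11 v=6: → [8,16),[4,12); WM=9
i=3 t=14 v=4: → [12,20),[8,16); WM=12; [4,12) fires=7
i=4 t=15 v=5: → [12,20),[8,16); WM=13
i=5 t=16 v=5: → [16,24),[12,20); WM=14
i=6 t=21 v=2: → [20,28),[16,24); WM=19; [8,16) fires=16
i=7 t=34 v=9: → [32,40),[28,36); WM=32; [12,20) fires=14 [16,24) fires=7 [20,28) fires=2
i=8 t=32 v=9: → [32,40),[28,36); WM=32
i=9 t=28 v=4: DROP (t<32-2); WM=32
i=10 t=22 v=7: DROP (t<32-2); WM=32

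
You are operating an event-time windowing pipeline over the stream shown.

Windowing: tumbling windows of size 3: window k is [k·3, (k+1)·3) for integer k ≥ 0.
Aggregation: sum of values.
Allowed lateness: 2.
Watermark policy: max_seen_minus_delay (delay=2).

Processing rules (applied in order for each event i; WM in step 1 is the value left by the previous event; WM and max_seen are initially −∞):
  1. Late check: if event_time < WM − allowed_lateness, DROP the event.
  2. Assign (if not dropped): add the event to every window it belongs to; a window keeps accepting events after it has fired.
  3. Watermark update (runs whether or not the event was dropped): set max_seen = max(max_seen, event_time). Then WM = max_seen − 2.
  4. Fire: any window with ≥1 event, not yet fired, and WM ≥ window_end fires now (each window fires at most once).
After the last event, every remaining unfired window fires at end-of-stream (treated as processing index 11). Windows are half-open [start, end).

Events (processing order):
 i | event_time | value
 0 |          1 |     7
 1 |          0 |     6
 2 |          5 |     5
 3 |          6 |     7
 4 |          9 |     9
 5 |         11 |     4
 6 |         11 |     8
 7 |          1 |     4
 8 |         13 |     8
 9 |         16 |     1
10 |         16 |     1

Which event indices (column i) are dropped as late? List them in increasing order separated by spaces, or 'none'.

7

i=0 t=1 v=7: → [0,3); WM=-1
i=1 t=0 v=6: → [0,3); WM=-1
i=2 t=5 v=5: → [3,6); WM=3; [0,3) fires=13
i=3 t=6 v=7: → [6,9); WM=4
i=4 t=9 v=9: → [9,12); WM=7; [3,6) fires=5
i=5 t=11 v=4: → [9,12); WM=9; [6,9) fires=7
i=6 t=11 v=8: → [9,12); WM=9
i=7 t=1 v=4: DROP (t<9-2); WM=9
i=8 t=13 v=8: → [12,15); WM=11
i=9 t=16 v=1: → [15,18); WM=14; [9,12) fires=21
i=10 t=16 v=1: → [15,18); WM=14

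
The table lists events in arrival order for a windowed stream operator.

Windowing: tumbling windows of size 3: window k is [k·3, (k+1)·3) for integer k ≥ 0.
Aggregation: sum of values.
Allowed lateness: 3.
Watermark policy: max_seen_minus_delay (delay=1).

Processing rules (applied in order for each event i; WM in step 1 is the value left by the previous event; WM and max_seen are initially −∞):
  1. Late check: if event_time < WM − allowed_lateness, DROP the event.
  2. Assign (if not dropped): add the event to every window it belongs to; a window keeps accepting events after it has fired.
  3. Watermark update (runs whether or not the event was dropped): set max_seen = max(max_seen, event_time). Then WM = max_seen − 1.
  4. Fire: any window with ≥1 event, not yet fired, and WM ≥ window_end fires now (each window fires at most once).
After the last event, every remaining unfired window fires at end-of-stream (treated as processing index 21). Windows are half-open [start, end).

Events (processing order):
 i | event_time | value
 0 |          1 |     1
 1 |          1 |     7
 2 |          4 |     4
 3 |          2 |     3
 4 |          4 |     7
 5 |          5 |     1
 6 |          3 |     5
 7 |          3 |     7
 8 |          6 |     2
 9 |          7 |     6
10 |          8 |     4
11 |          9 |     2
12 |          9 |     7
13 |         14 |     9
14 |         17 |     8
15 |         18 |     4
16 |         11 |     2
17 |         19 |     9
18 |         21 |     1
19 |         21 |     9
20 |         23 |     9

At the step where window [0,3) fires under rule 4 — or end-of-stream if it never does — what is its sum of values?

8

i=0 t=1 v=1: → [0,3); WM=0
i=1 t=1 v=7: → [0,3); WM=0
i=2 t=4 v=4: → [3,6); WM=3; [0,3) fires=8
i=3 t=2 v=3: → [0,3); WM=3
i=4 t=4 v=7: → [3,6); WM=3
i=5 t=5 v=1: → [3,6); WM=4
i=6 t=3 v=5: → [3,6); WM=4
i=7 t=3 v=7: → [3,6); WM=4
i=8 t=6 v=2: → [6,9); WM=5
i=9 t=7 v=6: → [6,9); WM=6; [3,6) fires=24
i=10 t=8 v=4: → [6,9); WM=7
i=11 t=9 v=2: → [9,12); WM=8
i=12 t=9 v=7: → [9,12); WM=8
i=13 t=14 v=9: → [12,15); WM=13; [6,9) fires=12 [9,12) fires=9
i=14 t=17 v=8: → [15,18); WM=16; [12,15) fires=9
i=15 t=18 v=4: → [18,21); WM=17
i=16 t=11 v=2: DROP (t<17-3); WM=17
i=17 t=19 v=9: → [18,21); WM=18; [15,18) fires=8
i=18 t=21 v=1: → [21,24); WM=20
i=19 t=21 v=9: → [21,24); WM=20
i=20 t=23 v=9: → [21,24); WM=22; [18,21) fires=13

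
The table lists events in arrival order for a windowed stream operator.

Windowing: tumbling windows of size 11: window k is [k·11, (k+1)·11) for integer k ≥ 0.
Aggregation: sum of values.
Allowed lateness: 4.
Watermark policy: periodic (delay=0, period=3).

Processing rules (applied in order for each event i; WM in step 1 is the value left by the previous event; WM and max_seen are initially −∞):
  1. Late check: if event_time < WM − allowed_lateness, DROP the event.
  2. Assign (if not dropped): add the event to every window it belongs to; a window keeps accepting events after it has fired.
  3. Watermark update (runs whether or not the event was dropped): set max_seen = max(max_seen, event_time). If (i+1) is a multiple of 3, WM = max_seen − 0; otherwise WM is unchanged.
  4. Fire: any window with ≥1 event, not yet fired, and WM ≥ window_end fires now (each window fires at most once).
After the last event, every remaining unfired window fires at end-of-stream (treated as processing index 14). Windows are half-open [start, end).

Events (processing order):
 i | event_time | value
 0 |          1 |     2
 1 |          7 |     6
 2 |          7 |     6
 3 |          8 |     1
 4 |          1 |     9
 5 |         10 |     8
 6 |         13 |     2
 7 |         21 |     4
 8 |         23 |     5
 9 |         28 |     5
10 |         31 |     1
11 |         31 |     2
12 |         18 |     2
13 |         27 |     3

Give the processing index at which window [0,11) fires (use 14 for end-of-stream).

i=0 t=1 v=2: → [0,11); WM=−∞
i=1 t=7 v=6: → [0,11); WM=−∞
i=2 t=7 v=6: → [0,11); WM=7
i=3 t=8 v=1: → [0,11); WM=7
i=4 t=1 v=9: DROP (t<7-4); WM=7
i=5 t=10 v=8: → [0,11); WM=10
i=6 t=13 v=2: → [11,22); WM=10
i=7 t=21 v=4: → [11,22); WM=10
i=8 t=23 v=5: → [22,33); WM=23; [0,11) fires=23 [11,22) fires=6
i=9 t=28 v=5: → [22,33); WM=23
i=10 t=31 v=1: → [22,33); WM=23
i=11 t=31 v=2: → [22,33); WM=31
i=12 t=18 v=2: DROP (t<31-4); WM=31
i=13 t=27 v=3: → [22,33); WM=31

8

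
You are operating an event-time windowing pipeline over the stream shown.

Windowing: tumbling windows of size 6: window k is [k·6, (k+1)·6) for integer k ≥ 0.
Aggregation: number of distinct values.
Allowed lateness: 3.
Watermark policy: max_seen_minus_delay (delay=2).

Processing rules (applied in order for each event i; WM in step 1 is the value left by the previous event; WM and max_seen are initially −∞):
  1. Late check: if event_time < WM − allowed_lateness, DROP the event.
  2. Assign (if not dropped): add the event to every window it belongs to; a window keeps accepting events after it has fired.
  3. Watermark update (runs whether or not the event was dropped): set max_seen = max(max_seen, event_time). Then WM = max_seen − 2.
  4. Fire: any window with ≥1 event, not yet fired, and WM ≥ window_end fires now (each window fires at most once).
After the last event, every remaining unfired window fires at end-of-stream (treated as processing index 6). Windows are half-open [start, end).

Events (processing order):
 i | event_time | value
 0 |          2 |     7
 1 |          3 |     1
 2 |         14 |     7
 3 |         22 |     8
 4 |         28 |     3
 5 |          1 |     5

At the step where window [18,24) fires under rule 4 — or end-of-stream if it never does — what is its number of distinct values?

1

i=0 t=2 v=7: → [0,6); WM=0
i=1 t=3 v=1: → [0,6); WM=1
i=2 t=14 v=7: → [12,18); WM=12; [0,6) fires=2
i=3 t=22 v=8: → [18,24); WM=20; [12,18) fires=1
i=4 t=28 v=3: → [24,30); WM=26; [18,24) fires=1
i=5 t=1 v=5: DROP (t<26-3); WM=26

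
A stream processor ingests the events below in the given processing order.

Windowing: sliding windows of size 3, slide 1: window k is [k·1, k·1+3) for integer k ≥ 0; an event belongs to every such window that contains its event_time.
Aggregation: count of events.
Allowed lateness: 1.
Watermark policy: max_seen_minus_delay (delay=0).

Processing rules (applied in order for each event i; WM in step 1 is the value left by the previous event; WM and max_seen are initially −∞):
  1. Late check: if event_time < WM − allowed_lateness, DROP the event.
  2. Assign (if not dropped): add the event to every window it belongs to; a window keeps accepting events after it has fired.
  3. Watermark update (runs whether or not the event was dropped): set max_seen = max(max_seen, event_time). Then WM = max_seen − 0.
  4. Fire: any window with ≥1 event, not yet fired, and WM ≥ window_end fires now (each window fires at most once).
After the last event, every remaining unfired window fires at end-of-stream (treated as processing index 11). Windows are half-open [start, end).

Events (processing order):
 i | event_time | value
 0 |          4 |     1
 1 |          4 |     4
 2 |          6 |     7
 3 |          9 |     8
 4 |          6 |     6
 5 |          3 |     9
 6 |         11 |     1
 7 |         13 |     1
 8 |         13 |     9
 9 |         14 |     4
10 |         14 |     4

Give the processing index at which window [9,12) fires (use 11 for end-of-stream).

i=0 t=4 v=1: → [4,7),[3,6),[2,5); WM=4
i=1 t=4 v=4: → [4,7),[3,6),[2,5); WM=4
i=2 t=6 v=7: → [6,9),[5,8),[4,7); WM=6; [2,5) fires=2 [3,6) fires=2
i=3 t=9 v=8: → [9,12),[8,11),[7,10); WM=9; [4,7) fires=3 [5,8) fires=1 [6,9) fires=1
i=4 t=6 v=6: DROP (t<9-1); WM=9
i=5 t=3 v=9: DROP (t<9-1); WM=9
i=6 t=11 v=1: → [11,14),[10,13),[9,12); WM=11; [7,10) fires=1 [8,11) fires=1
i=7 t=13 v=1: → [13,16),[12,15),[11,14); WM=13; [9,12) fires=2 [10,13) fires=1
i=8 t=13 v=9: → [13,16),[12,15),[11,14); WM=13
i=9 t=14 v=4: → [14,17),[13,16),[12,15); WM=14; [11,14) fires=3
i=10 t=14 v=4: → [14,17),[13,16),[12,15); WM=14

7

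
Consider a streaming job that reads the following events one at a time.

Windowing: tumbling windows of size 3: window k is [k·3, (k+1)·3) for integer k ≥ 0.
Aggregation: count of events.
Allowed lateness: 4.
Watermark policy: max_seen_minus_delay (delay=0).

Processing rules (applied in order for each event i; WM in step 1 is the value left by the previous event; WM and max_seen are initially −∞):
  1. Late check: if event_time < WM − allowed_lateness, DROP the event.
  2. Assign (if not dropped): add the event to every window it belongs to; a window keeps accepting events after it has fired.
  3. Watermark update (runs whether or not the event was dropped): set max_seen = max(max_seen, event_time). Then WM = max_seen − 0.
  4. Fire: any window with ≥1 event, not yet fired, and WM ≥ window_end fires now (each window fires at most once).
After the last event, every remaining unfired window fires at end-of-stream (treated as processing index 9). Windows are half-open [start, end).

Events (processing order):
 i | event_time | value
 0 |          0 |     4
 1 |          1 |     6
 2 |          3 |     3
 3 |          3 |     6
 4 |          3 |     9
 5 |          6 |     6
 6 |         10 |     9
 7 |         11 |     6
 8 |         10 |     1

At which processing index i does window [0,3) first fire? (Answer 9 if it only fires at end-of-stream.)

2

i=0 t=0 v=4: → [0,3); WM=0
i=1 t=1 v=6: → [0,3); WM=1
i=2 t=3 v=3: → [3,6); WM=3; [0,3) fires=2
i=3 t=3 v=6: → [3,6); WM=3
i=4 t=3 v=9: → [3,6); WM=3
i=5 t=6 v=6: → [6,9); WM=6; [3,6) fires=3
i=6 t=10 v=9: → [9,12); WM=10; [6,9) fires=1
i=7 t=11 v=6: → [9,12); WM=11
i=8 t=10 v=1: → [9,12); WM=11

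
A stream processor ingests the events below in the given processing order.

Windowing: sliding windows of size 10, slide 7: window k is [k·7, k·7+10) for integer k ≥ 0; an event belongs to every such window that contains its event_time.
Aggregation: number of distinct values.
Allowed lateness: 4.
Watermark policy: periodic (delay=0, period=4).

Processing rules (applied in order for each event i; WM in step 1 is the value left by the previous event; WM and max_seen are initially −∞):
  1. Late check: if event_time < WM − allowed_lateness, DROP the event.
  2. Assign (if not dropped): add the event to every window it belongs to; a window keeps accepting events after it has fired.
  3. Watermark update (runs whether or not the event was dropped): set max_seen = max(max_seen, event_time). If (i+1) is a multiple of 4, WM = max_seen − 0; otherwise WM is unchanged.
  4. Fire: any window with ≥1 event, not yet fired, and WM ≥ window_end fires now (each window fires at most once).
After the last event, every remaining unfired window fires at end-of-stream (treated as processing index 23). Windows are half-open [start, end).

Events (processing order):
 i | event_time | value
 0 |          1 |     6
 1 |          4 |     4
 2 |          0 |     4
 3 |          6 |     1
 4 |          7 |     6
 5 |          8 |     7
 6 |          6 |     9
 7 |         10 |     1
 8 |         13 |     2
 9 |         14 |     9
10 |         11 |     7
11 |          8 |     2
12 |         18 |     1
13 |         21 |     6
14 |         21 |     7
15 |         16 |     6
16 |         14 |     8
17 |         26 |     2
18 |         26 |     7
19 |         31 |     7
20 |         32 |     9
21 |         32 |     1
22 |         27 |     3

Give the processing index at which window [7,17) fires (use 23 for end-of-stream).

i=0 t=1 v=6: → [0,10); WM=−∞
i=1 t=4 v=4: → [0,10); WM=−∞
i=2 t=0 v=4: → [0,10); WM=−∞
i=3 t=6 v=1: → [0,10); WM=6
i=4 t=7 v=6: → [7,17),[0,10); WM=6
i=5 t=8 v=7: → [7,17),[0,10); WM=6
i=6 t=6 v=9: → [0,10); WM=6
i=7 t=10 v=1: → [7,17); WM=10; [0,10) fires=5
i=8 t=13 v=2: → [7,17); WM=10
i=9 t=14 v=9: → [14,24),[7,17); WM=10
i=10 t=11 v=7: → [7,17); WM=10
i=11 t=8 v=2: → [7,17),[0,10); WM=14
i=12 t=18 v=1: → [14,24); WM=14
i=13 t=21 v=6: → [21,31),[14,24); WM=14
i=14 t=21 v=7: → [21,31),[14,24); WM=14
i=15 t=16 v=6: → [14,24),[7,17); WM=21; [7,17) fires=5
i=16 t=14 v=8: DROP (t<21-4); WM=21
i=17 t=26 v=2: → [21,31); WM=21
i=18 t=26 v=7: → [21,31); WM=21
i=19 t=31 v=7: → [28,38); WM=31; [14,24) fires=4 [21,31) fires=3
i=20 t=32 v=9: → [28,38); WM=31
i=21 t=32 v=1: → [28,38); WM=31
i=22 t=27 v=3: → [21,31); WM=31

15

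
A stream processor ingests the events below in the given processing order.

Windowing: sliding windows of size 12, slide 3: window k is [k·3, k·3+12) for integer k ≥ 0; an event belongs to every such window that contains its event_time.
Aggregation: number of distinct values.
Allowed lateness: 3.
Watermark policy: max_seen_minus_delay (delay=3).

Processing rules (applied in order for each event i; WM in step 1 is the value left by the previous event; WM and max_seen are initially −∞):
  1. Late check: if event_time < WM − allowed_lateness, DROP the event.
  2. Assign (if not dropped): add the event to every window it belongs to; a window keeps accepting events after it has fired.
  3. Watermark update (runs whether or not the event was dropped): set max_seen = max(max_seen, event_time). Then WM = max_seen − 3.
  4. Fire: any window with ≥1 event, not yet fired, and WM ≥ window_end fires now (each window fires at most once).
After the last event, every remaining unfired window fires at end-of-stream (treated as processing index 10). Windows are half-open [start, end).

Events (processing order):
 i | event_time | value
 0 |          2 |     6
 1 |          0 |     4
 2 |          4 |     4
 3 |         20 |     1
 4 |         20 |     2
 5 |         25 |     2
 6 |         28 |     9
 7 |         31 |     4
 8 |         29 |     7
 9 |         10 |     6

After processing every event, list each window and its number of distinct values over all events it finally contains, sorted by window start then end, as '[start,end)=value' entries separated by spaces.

i=0 t=2 v=6: → [0,12); WM=-1
i=1 t=0 v=4: → [0,12); WM=-1
i=2 t=4 v=4: → [3,15),[0,12); WM=1
i=3 t=20 v=1: → [18,30),[15,27),[12,24),[9,21); WM=17; [0,12) fires=2 [3,15) fires=1
i=4 t=20 v=2: → [18,30),[15,27),[12,24),[9,21); WM=17
i=5 t=25 v=2: → [24,36),[21,33),[18,30),[15,27); WM=22; [9,21) fires=2
i=6 t=28 v=9: → [27,39),[24,36),[21,33),[18,30); WM=25; [12,24) fires=2
i=7 t=31 v=4: → [30,42),[27,39),[24,36),[21,33); WM=28; [15,27) fires=2
i=8 t=29 v=7: → [27,39),[24,36),[21,33),[18,30); WM=28
i=9 t=10 v=6: DROP (t<28-3); WM=28

[0,12)=2 [3,15)=1 [9,21)=2 [12,24)=2 [15,27)=2 [18,30)=4 [21,33)=4 [24,36)=4 [27,39)=3 [30,42)=1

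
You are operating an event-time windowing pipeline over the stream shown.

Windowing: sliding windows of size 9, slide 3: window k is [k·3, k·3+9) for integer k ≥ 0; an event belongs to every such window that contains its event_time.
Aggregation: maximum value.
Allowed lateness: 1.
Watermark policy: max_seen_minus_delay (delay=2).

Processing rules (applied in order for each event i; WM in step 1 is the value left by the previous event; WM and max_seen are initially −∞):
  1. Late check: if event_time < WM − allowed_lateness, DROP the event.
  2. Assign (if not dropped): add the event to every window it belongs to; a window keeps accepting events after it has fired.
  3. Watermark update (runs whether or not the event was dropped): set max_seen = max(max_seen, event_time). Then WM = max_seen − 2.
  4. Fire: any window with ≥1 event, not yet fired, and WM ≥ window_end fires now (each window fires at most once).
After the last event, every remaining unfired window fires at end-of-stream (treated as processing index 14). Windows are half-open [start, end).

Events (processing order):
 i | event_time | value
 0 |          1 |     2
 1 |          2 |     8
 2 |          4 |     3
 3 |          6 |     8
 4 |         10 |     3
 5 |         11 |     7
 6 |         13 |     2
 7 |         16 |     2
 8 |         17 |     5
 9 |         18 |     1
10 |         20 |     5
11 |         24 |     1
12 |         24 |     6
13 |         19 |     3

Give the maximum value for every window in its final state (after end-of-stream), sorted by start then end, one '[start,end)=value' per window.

[0,9)=8 [3,12)=8 [6,15)=8 [9,18)=7 [12,21)=5 [15,24)=5 [18,27)=6 [21,30)=6 [24,33)=6

i=0 t=1 v=2: → [0,9); WM=-1
i=1 t=2 v=8: → [0,9); WM=0
i=2 t=4 v=3: → [3,12),[0,9); WM=2
i=3 t=6 v=8: → [6,15),[3,12),[0,9); WM=4
i=4 t=10 v=3: → [9,18),[6,15),[3,12); WM=8
i=5 t=11 v=7: → [9,18),[6,15),[3,12); WM=9; [0,9) fires=8
i=6 t=13 v=2: → [12,21),[9,18),[6,15); WM=11
i=7 t=16 v=2: → [15,24),[12,21),[9,18); WM=14; [3,12) fires=8
i=8 t=17 v=5: → [15,24),[12,21),[9,18); WM=15; [6,15) fires=8
i=9 t=18 v=1: → [18,27),[15,24),[12,21); WM=16
i=10 t=20 v=5: → [18,27),[15,24),[12,21); WM=18; [9,18) fires=7
i=11 t=24 v=1: → [24,33),[21,30),[18,27); WM=22; [12,21) fires=5
i=12 t=24 v=6: → [24,33),[21,30),[18,27); WM=22
i=13 t=19 v=3: DROP (t<22-1); WM=22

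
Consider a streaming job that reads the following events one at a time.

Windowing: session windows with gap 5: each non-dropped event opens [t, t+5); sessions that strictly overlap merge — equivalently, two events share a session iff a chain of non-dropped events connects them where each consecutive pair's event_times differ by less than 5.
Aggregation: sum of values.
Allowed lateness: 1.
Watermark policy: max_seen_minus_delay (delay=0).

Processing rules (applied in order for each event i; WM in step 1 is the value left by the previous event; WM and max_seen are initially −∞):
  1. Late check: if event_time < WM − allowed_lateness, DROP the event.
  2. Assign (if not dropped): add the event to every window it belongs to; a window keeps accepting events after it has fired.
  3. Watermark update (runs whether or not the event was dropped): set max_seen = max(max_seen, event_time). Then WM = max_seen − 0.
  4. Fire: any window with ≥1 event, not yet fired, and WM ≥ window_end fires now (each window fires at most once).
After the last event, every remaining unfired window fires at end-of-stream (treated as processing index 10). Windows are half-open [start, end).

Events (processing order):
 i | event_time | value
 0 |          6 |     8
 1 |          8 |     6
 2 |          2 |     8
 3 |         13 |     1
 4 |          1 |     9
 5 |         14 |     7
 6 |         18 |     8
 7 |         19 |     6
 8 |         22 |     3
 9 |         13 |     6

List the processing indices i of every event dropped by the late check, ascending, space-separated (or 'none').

2 4 9

i=0 t=6 v=8: → [6,11); WM=6
i=1 t=8 v=6: → [6,13); WM=8
i=2 t=2 v=8: DROP (t<8-1); WM=8
i=3 t=13 v=1: → [13,18); WM=13
i=4 t=1 v=9: DROP (t<13-1); WM=13
i=5 t=14 v=7: → [13,19); WM=14
i=6 t=18 v=8: → [13,23); WM=18
i=7 t=19 v=6: → [13,24); WM=19
i=8 t=22 v=3: → [13,27); WM=22
i=9 t=13 v=6: DROP (t<22-1); WM=22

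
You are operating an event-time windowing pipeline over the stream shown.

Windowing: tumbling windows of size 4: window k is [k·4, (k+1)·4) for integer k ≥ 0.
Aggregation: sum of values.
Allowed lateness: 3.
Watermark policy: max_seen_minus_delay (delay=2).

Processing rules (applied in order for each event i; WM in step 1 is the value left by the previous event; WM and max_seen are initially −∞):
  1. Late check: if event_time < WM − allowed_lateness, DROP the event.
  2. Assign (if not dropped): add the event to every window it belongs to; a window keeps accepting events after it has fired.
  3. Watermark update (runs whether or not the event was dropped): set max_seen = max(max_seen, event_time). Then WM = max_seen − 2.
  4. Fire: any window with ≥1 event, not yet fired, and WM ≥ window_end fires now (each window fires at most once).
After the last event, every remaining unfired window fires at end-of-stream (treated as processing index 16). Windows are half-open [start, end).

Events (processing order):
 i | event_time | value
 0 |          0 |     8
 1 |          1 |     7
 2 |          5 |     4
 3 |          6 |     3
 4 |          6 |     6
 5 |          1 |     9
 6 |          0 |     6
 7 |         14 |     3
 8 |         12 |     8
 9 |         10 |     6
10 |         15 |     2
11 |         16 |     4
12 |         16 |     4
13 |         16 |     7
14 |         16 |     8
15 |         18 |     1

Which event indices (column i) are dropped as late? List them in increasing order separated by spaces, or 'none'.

6

i=0 t=0 v=8: → [0,4); WM=-2
i=1 t=1 v=7: → [0,4); WM=-1
i=2 t=5 v=4: → [4,8); WM=3
i=3 t=6 v=3: → [4,8); WM=4; [0,4) fires=15
i=4 t=6 v=6: → [4,8); WM=4
i=5 t=1 v=9: → [0,4); WM=4
i=6 t=0 v=6: DROP (t<4-3); WM=4
i=7 t=14 v=3: → [12,16); WM=12; [4,8) fires=13
i=8 t=12 v=8: → [12,16); WM=12
i=9 t=10 v=6: → [8,12); WM=12; [8,12) fires=6
i=10 t=15 v=2: → [12,16); WM=13
i=11 t=16 v=4: → [16,20); WM=14
i=12 t=16 v=4: → [16,20); WM=14
i=13 t=16 v=7: → [16,20); WM=14
i=14 t=16 v=8: → [16,20); WM=14
i=15 t=18 v=1: → [16,20); WM=16; [12,16) fires=13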